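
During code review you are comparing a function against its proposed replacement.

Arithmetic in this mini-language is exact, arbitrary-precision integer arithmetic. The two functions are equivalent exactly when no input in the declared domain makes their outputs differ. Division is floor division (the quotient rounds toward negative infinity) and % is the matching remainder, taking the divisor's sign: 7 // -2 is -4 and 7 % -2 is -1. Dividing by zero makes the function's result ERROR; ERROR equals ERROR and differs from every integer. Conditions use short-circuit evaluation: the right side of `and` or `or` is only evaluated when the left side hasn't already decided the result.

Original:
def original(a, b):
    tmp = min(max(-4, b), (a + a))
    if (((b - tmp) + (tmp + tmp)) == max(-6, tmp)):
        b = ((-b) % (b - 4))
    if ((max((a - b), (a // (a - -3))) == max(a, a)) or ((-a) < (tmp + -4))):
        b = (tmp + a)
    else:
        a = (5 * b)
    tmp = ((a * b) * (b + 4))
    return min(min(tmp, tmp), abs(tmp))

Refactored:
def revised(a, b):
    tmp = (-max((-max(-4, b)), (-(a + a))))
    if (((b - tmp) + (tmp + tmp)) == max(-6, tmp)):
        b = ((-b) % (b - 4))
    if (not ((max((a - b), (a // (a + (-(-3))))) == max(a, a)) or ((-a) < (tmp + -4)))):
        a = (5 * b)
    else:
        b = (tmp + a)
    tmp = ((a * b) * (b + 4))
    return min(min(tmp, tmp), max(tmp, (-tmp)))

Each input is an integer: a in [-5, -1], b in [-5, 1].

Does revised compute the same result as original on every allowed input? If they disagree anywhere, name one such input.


Although min/max/abs usage differs; also boolean connective usage differs; also arithmetic usage differs, 35/35 inputs agree.
verdict: equivalent


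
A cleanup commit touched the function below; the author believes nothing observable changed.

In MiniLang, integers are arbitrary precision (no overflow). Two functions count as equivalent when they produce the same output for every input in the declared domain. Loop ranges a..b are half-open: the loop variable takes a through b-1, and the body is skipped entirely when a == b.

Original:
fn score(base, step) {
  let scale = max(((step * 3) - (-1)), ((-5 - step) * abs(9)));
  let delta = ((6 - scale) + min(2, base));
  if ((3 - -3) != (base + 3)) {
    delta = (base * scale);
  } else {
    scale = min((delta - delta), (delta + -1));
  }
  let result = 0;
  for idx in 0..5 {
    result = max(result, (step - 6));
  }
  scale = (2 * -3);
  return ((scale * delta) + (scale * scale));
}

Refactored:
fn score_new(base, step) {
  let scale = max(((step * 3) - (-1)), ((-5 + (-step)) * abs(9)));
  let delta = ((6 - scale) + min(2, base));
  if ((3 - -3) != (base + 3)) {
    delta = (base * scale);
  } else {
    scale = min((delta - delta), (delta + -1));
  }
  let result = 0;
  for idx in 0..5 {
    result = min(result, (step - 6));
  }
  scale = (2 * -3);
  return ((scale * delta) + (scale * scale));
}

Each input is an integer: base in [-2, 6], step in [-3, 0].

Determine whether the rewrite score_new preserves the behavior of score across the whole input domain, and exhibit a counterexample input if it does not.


Although `max(result, (step - 6))` became `min(result, (step - 6))`, no input in the stated domain can expose it.
As a probe, take base=5, step=-3: score runs scale := -8 | delta := 16 | ((3 - -3) != (base + 3)): true | delta := -40 | result := 0 | iter idx=0: | result := 0 | iter idx=1: | result := 0 | iter idx=2: | result := 0 | iter idx=3: | result := 0 | iter idx=4: | result := 0 | scale := -6 | result 276; score_new runs scale := -8 | delta := 16 | ((3 - -3) != (base + 3)): true | delta := -40 | result := 0 | iter idx=0: | result := -9 | iter idx=1: | result := -9 | iter idx=2: | result := -9 | iter idx=3: | result := -9 | iter idx=4: | result := -9 | scale := -6 | result 276; both end at 276.
Checked all 36 inputs in the declared domain: the outputs agree on every one.
verdict: equivalent


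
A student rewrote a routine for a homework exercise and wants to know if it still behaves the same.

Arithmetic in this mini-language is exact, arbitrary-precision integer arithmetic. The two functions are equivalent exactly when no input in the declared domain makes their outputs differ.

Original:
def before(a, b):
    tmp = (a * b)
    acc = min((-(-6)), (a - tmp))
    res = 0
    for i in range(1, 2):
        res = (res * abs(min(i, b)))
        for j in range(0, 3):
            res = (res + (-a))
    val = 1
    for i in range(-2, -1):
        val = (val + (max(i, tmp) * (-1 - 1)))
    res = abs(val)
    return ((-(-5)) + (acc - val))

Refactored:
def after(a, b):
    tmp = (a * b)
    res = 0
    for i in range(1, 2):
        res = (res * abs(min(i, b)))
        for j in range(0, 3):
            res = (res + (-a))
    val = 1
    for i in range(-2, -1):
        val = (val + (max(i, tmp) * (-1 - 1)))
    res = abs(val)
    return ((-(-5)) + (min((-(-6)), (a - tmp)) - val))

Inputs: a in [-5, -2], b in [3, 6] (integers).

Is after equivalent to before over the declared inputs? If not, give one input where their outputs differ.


Behavior is preserved: although statement counts differ, and local variable names differ, the outputs never diverge.
Spot check at a=-5, b=5 — before: tmp=-25, then acc=6, then res=0, then (i=1), then res=0, then (j=0), then res=5, then (j=1), then res=10, then (j=2), then res=15, then val=1, then (i=-2), then val=5, then res=5, then returns 6. after: tmp=-25, then res=0, then (i=1), then res=0, then (j=0), then res=5, then (j=1), then res=10, then (j=2), then res=15, then val=1, then (i=-2), then val=5, then res=5, then returns 6. Both give 6.
An exhaustive pass over the 16 declared inputs shows identical outputs.
verdict: equivalent


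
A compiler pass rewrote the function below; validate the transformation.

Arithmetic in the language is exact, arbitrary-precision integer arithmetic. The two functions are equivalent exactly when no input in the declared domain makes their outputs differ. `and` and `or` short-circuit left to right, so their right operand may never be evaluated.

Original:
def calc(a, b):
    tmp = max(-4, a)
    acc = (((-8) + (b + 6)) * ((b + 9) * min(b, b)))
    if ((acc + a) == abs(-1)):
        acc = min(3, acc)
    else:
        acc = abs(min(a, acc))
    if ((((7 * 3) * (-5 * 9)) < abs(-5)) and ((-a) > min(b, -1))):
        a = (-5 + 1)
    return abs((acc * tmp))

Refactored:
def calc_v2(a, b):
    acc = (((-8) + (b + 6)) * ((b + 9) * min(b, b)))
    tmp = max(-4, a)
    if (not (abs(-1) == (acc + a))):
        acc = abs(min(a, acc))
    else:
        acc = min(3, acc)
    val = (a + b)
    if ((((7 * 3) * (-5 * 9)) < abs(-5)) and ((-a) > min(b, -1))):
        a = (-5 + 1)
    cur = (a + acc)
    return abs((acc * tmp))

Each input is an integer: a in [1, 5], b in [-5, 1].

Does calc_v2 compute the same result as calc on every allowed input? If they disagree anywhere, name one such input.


The two versions differ — the changes include statement counts differ; also boolean connective usage differs; also arithmetic usage differs; also local variable names differ.
One worked example (a=1, b=-4) — calc: tmp := 1 | acc := 120 | ((acc + a) == abs(-1)): false | acc := 1 | ((((7 * 3) * (-5 * 9)) < abs(-5)) and ((-a) > min(b, -1))): true | a := -4 | result 1; calc_v2: acc := 120 | tmp := 1 | (not (abs(-1) == (acc + a))): true | acc := 1 | val := -3 | ((((7 * 3) * (-5 * 9)) < abs(-5)) and ((-a) > min(b, -1))): true | a := -4 | cur := -3 | result 1; agreement on 1.
An exhaustive pass over the 35 declared inputs shows identical outputs.
verdict: equivalent


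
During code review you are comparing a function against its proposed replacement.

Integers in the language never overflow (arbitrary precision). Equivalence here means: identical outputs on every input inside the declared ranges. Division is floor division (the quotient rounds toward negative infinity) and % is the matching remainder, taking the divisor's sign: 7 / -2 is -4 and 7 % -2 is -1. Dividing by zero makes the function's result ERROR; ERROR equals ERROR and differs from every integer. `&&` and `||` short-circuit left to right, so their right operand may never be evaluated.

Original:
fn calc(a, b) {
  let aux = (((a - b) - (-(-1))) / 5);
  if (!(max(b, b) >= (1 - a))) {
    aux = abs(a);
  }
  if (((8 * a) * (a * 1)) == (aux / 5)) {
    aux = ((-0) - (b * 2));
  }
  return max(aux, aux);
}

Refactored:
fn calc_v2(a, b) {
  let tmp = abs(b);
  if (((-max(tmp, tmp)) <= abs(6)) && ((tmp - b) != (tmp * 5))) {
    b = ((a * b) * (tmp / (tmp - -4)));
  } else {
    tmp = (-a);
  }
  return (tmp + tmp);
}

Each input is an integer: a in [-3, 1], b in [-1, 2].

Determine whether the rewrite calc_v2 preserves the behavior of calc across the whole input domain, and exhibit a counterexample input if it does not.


There is a counterexample at a=-3, b=-1: 3 on one side, 2 on the other.
calc: aux = -1; (!(max(b, b) >= (1 - a))) -> true; aux = 3; (((8 * a) * (a * 1)) == (aux / 5)) -> false; return 3
calc_v2: tmp = 1; (((-max(tmp, tmp)) <= abs(6)) && ((tmp - b) != (tmp * 5))) -> true; b = 0; return 2
verdict: not equivalent; witness: a=-3, b=-1


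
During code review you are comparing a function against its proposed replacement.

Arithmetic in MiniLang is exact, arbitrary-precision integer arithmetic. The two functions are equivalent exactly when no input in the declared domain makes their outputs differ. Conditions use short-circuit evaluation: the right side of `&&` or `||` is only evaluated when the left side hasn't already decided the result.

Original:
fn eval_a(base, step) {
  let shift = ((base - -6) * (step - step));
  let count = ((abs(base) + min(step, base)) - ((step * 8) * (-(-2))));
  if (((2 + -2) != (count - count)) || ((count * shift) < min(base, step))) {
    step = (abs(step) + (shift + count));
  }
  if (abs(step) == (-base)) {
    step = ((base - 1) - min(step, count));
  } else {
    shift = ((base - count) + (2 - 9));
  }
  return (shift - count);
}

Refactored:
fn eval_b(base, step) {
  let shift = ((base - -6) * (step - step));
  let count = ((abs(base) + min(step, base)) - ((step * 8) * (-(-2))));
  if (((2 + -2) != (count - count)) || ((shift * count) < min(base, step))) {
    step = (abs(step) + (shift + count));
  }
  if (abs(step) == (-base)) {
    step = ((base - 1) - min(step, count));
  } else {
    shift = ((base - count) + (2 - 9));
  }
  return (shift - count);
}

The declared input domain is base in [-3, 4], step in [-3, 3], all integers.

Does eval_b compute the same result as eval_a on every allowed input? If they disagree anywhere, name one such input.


This is a faithful refactor — same computation, different form, but the computed results match everywhere.
Tracing base=2, step=3: eval_a: shift=0, then count=-44, then (((2 + -2) != (count - count)) || ((count * shift) < min(base, step))) is true, then step=-41, then (abs(step) == (-base)) is false, then shift=39, then returns 83 | eval_b: shift=0, then count=-44, then (((2 + -2) != (count - count)) || ((shift * count) < min(base, step))) is true, then step=-41, then (abs(step) == (-base)) is false, then shift=39, then returns 83 — matching result 83.
Sweeping the whole domain (56 inputs) finds no disagreement.
verdict: equivalent


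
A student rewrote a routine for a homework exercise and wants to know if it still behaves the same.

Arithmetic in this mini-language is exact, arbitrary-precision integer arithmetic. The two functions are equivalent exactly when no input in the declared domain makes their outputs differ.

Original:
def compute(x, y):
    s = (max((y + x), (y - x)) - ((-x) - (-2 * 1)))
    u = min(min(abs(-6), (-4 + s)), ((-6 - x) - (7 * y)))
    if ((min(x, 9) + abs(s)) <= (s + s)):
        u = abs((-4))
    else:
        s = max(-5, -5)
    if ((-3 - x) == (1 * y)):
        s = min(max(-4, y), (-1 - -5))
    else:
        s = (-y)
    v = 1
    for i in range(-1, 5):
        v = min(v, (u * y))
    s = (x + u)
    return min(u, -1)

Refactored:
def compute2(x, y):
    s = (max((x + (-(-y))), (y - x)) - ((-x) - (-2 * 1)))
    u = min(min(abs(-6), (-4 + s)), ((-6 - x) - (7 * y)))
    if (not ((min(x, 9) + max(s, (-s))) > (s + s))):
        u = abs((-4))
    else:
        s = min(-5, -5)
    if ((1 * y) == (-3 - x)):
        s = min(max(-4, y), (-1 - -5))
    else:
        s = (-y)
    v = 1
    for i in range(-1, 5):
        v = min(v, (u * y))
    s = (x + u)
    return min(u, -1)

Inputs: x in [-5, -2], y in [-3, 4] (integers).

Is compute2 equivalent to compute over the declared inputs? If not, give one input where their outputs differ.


The edit looks behavioral (`max(-5, -5)` became `min(-5, -5)`), but over these ranges it never changes the outcome.
Tracing x=-2, y=2: compute: s := 0 | u := -18 | ((min(x, 9) + abs(s)) <= (s + s)): true | u := 4 | ((-3 - x) == (1 * y)): false | s := -2 | v := 1 | iter i=-1: | v := 1 | iter i=0: | v := 1 | iter i=1: | v := 1 | iter i=2: | v := 1 | iter i=3: | v := 1 | iter i=4: | v := 1 | s := 2 | result -1 | compute2: s := 0 | u := -18 | (not ((min(x, 9) + max(s, (-s))) > (s + s))): true | u := 4 | ((1 * y) == (-3 - x)): false | s := -2 | v := 1 | iter i=-1: | v := 1 | iter i=0: | v := 1 | iter i=1: | v := 1 | iter i=2: | v := 1 | iter i=3: | v := 1 | iter i=4: | v := 1 | s := 2 | result -1 — matching result -1.
Sweeping the whole domain (32 inputs) finds no disagreement.
verdict: equivalent


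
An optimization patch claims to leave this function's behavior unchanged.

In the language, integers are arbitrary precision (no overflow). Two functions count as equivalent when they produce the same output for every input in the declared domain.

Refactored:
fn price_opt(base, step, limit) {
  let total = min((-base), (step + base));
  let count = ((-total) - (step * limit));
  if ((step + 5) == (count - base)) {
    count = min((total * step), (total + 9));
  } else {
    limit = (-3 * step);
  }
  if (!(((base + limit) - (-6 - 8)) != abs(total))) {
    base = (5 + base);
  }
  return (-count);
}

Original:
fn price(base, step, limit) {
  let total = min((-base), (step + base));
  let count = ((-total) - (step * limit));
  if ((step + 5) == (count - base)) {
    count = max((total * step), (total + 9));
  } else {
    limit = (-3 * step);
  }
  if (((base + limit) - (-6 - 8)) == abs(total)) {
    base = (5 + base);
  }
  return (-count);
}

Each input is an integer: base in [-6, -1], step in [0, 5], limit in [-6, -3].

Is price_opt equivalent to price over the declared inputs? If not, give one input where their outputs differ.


On input base=-2, step=1, limit=-3, price returns -8 while price_opt returns 1.
verdict: not equivalent; witness: base=-2, step=1, limit=-3


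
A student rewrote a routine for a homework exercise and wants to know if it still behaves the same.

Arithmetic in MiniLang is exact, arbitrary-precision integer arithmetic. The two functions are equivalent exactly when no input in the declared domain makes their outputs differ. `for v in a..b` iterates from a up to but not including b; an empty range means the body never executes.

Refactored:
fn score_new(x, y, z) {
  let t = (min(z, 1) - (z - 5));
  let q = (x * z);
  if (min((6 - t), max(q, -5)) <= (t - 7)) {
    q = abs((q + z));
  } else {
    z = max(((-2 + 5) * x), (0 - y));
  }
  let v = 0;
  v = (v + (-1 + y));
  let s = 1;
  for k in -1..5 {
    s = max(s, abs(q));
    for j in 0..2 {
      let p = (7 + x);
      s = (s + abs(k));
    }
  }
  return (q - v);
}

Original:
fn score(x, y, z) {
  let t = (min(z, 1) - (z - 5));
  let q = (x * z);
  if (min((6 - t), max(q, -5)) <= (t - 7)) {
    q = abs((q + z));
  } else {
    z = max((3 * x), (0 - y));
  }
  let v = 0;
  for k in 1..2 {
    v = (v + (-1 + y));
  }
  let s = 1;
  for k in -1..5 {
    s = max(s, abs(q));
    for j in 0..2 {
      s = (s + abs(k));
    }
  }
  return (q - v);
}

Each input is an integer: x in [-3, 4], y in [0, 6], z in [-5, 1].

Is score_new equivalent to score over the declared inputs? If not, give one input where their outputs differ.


Side by side, the visible changes include: arithmetic usage differs, constant usage differs, loop structure differs, local variable names differ.
Spot check at x=-2, y=4, z=0 — score: t=5, then q=0, then (min((6 - t), max(q, -5)) <= (t - 7)) is false, then z=-4, then v=0, then (k=1), then v=3, then s=1, then (k=-1), then s=1, then (j=0), then s=2, then (j=1), then s=3, then (k=0), then s=3, then (j=0), then s=3, then (j=1), then s=3, then (k=1), then s=3, then (j=0), then s=4, then (j=1), then s=5, then (k=2), then s=5, then (j=0), then s=7, then (j=1), then s=9, then (k=3), then s=9, then (j=0), then s=12, then (j=1), then s=15, then (k=4), then s=15, then (j=0), then s=19, then (j=1), then s=23, then returns -3. score_new: t=5, then q=0, then (min((6 - t), max(q, -5)) <= (t - 7)) is false, then z=-4, then v=0, then v=3, then s=1, then (k=-1), then s=1, then (j=0), then p=5, then s=2, then (j=1), then p=5, then s=3, then (k=0), then s=3, then (j=0), then p=5, then s=3, then (j=1), then p=5, then s=3, then (k=1), then s=3, then (j=0), then p=5, then s=4, then (j=1), then p=5, then s=5, then (k=2), then s=5, then (j=0), then p=5, then s=7, then (j=1), then p=5, then s=9, then (k=3), then s=9, then (j=0), then p=5, then s=12, then (j=1), then p=5, then s=15, then (k=4), then s=15, then (j=0), then p=5, then s=19, then (j=1), then p=5, then s=23, then returns -3. Both give -3.
Across all 392 domain points the two functions coincide.
verdict: equivalent


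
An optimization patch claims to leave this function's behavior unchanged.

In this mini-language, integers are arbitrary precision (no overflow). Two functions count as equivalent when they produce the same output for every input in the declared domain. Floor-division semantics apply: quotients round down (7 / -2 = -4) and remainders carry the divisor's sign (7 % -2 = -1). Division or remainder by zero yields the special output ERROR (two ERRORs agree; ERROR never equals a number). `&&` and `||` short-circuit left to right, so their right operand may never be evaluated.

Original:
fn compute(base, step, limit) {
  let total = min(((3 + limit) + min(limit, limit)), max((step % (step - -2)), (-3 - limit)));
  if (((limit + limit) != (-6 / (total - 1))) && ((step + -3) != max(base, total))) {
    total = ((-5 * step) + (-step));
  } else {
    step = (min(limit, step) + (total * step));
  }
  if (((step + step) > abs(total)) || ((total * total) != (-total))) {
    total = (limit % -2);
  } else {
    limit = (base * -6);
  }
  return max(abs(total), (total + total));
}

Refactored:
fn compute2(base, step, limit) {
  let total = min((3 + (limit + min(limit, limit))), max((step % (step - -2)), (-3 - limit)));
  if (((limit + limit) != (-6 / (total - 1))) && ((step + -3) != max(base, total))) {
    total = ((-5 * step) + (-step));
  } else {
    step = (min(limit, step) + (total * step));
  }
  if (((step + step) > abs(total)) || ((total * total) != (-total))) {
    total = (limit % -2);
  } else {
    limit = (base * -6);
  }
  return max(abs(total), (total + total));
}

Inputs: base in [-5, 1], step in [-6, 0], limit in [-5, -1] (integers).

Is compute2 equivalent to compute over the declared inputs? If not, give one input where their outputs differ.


This is a faithful refactor — same computation, different form, but the computed results match everywhere.
Spot check at base=0, step=-4, limit=-4 — compute: total := -5 | (((limit + limit) != (-6 / (total - 1))) && ((step + -3) != max(base, total))): true | total := 24 | (((step + step) > abs(total)) || ((total * total) != (-total))): true | total := 0 | result 0. compute2: total := -5 | (((limit + limit) != (-6 / (total - 1))) && ((step + -3) != max(base, total))): true | total := 24 | (((step + step) > abs(total)) || ((total * total) != (-total))): true | total := 0 | result 0. Both give 0.
Checked all 245 inputs in the declared domain: the outputs agree on every one.
verdict: equivalent


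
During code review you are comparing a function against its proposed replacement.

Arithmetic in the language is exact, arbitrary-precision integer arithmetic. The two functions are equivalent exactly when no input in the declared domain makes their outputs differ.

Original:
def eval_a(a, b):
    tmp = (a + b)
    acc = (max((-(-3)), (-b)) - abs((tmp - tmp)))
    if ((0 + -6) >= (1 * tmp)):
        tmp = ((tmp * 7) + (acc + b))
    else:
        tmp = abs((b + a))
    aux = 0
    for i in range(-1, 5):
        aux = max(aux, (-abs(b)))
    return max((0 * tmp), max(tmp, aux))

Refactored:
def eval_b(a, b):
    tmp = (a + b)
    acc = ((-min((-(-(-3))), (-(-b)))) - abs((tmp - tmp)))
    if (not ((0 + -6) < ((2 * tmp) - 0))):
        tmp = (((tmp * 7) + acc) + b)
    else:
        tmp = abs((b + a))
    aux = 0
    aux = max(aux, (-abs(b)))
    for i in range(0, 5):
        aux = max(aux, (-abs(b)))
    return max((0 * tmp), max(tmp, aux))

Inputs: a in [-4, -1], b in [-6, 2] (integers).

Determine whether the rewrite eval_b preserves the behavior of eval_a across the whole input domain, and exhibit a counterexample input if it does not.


Evaluate both at a=-4, b=-1.
eval_a: tmp := -5 | acc := 3 | ((0 + -6) >= (1 * tmp)): false | tmp := 5 | aux := 0 | iter i=-1: | aux := 0 | iter i=0: | aux := 0 | iter i=1: | aux := 0 | iter i=2: | aux := 0 | iter i=3: | aux := 0 | iter i=4: | aux := 0 | result 5
eval_b: tmp := -5 | acc := 3 | (not ((0 + -6) < ((2 * tmp) - 0))): true | tmp := -33 | aux := 0 | aux := 0 | iter i=0: | aux := 0 | iter i=1: | aux := 0 | iter i=2: | aux := 0 | iter i=3: | aux := 0 | iter i=4: | aux := 0 | result 0
5 against 0: the behavior changed.
verdict: not equivalent; witness: a=-4, b=-1


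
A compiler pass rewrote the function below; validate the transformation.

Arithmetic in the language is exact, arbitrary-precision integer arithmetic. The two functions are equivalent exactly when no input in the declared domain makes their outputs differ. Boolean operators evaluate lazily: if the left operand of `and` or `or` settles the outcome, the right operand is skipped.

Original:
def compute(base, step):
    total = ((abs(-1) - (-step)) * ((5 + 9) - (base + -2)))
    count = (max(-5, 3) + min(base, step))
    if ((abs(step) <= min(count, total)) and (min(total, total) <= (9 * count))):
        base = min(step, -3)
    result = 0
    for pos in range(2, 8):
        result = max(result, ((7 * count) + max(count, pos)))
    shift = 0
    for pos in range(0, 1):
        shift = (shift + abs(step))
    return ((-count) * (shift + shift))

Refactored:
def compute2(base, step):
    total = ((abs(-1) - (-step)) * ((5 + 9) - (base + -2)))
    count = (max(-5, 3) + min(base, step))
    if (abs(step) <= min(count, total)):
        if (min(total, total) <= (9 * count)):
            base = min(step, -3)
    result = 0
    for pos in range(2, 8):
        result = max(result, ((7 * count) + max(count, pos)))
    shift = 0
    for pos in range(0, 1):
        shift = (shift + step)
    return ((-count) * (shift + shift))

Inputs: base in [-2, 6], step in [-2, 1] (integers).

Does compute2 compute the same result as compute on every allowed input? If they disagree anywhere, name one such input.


Not equivalent: base=-2, step=-2 separates them (-4 vs 4).
compute: total=-18, then count=1, then ((abs(step) <= min(count, total)) and (min(total, total) <= (9 * count))) is false, then result=0, then (pos=2), then result=9, then (pos=3), then result=10, then (pos=4), then result=11, then (pos=5), then result=12, then (pos=6), then result=13, then (pos=7), then result=14, then shift=0, then (pos=0), then shift=2, then returns -4
compute2: total=-18, then count=1, then (abs(step) <= min(count, total)) is false, then result=0, then (pos=2), then result=9, then (pos=3), then result=10, then (pos=4), then result=11, then (pos=5), then result=12, then (pos=6), then result=13, then (pos=7), then result=14, then shift=0, then (pos=0), then shift=-2, then returns 4
verdict: not equivalent; witness: base=-2, step=-2


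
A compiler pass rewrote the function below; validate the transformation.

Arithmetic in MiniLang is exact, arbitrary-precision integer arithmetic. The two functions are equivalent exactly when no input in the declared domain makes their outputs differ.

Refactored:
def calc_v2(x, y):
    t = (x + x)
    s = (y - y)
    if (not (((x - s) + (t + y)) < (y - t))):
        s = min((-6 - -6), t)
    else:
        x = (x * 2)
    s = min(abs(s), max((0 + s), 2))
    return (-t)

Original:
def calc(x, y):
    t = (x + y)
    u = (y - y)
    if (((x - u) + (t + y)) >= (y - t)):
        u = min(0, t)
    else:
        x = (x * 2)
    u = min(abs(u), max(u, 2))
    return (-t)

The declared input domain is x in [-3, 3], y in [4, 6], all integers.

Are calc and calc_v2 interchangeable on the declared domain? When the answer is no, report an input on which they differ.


Evaluate both at x=-3, y=4.
calc: t=1, then u=0, then (((x - u) + (t + y)) >= (y - t)) is false, then x=-6, then u=0, then returns -1
calc_v2: t=-6, then s=0, then (not (((x - s) + (t + y)) < (y - t))) is false, then x=-6, then s=0, then returns 6
-1 against 6: the behavior changed.
verdict: not equivalent; witness: x=-3, y=4


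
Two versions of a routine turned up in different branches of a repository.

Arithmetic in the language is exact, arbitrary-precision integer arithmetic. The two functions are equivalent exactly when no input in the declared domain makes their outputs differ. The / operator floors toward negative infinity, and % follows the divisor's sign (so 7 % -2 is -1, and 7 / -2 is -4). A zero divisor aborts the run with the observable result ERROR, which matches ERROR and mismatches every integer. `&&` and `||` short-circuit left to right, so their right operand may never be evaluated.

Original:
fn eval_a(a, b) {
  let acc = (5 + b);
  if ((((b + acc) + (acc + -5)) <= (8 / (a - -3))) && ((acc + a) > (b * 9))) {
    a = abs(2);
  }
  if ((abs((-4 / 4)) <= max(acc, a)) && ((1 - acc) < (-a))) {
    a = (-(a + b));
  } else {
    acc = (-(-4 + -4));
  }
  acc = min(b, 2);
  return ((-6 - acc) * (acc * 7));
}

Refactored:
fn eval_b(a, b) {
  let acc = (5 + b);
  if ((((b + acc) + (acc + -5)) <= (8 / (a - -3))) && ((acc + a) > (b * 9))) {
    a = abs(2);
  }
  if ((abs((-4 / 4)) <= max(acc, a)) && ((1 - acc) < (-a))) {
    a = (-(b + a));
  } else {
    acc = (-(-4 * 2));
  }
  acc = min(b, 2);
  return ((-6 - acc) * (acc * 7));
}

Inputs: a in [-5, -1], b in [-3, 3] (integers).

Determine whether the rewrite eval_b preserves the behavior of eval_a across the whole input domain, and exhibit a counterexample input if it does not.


Equivalent — the differences include constant usage differs, arithmetic usage differs, yet no declared input distinguishes the two.
Spot check at a=-2, b=-2 — eval_a: acc becomes 3; next ((((b + acc) + (acc + -5)) <= (8 / (a - -3))) && ((acc + a) > (b * 9))) evaluates to true; next a becomes 2; next ((abs((-4 / 4)) <= max(acc, a)) && ((1 - acc) < (-a))) evaluates to false; next acc becomes 8; next acc becomes -2; next final value 56. eval_b: acc becomes 3; next ((((b + acc) + (acc + -5)) <= (8 / (a - -3))) && ((acc + a) > (b * 9))) evaluates to true; next a becomes 2; next ((abs((-4 / 4)) <= max(acc, a)) && ((1 - acc) < (-a))) evaluates to false; next acc becomes 8; next acc becomes -2; next final value 56. Both give 56.
Every one of the 35 inputs gives matching results.
verdict: equivalent


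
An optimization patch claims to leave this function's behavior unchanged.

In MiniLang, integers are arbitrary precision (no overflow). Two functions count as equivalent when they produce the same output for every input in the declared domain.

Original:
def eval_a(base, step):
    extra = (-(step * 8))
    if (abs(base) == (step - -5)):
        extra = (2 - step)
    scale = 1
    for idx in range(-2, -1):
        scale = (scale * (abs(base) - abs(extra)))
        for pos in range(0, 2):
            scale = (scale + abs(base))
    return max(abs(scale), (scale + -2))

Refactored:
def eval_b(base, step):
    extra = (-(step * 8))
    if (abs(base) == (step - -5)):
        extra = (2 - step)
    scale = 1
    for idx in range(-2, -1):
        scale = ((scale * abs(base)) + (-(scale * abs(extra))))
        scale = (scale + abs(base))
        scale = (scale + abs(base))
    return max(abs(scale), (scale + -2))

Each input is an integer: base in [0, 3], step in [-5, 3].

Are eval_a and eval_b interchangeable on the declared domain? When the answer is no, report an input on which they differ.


Changes here: local variable names differ; and loop structure differs; and arithmetic usage differs; and min/max/abs usage differs; the full 36-point sweep finds no disagreement.
verdict: equivalent


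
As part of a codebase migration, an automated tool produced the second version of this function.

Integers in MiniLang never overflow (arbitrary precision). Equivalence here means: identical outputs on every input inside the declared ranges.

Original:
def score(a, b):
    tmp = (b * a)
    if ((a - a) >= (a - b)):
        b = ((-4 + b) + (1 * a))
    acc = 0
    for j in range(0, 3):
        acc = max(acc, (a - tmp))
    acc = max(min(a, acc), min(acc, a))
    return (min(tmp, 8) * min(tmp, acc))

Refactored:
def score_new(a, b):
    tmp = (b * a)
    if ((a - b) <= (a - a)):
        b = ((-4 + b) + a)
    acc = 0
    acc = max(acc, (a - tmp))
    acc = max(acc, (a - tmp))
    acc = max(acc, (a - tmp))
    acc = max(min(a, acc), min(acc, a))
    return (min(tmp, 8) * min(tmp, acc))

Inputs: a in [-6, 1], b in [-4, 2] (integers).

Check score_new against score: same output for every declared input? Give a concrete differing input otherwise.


This is a faithful refactor — constant usage differs; comparison usage differs; local variable names differ; arithmetic usage differs; loop structure differs; min/max/abs usage differs; statement counts differ, but the computed results match everywhere.
As a probe, take a=-5, b=-1: score runs tmp becomes 5; next ((a - a) >= (a - b)) evaluates to true; next b becomes -10; next acc becomes 0; next at j=0:; next acc becomes 0; next at j=1:; next acc becomes 0; next at j=2:; next acc becomes 0; next acc becomes -5; next final value -25; score_new runs tmp becomes 5; next ((a - b) <= (a - a)) evaluates to true; next b becomes -10; next acc becomes 0; next acc becomes 0; next acc becomes 0; next acc becomes 0; next acc becomes -5; next final value -25; both end at -25.
Across all 56 domain points the two functions coincide.
verdict: equivalent


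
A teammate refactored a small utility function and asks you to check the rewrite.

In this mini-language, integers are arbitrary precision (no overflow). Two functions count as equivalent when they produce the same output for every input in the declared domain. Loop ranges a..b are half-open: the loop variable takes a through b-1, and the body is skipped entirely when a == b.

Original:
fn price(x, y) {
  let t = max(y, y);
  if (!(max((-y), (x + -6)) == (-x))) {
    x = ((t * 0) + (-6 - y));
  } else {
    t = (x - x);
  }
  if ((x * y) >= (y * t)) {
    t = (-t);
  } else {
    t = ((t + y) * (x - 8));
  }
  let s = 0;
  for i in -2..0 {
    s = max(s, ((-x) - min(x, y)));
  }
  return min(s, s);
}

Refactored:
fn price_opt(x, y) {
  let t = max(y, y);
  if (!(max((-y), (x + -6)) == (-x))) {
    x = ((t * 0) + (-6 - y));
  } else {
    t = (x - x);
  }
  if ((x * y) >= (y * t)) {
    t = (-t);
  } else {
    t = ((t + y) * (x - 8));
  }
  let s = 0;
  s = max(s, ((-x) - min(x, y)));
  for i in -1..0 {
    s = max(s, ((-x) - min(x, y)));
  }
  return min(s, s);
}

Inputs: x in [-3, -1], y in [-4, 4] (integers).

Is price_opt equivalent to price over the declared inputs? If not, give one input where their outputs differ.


This is a faithful refactor — statement counts differ; also loop structure differs; also min/max/abs usage differs; also arithmetic usage differs, but the computed results match everywhere.
One worked example (x=-2, y=2) — price: t=2, then (!(max((-y), (x + -6)) == (-x))) is true, then x=-8, then ((x * y) >= (y * t)) is false, then t=-64, then s=0, then (i=-2), then s=16, then (i=-1), then s=16, then returns 16; price_opt: t=2, then (!(max((-y), (x + -6)) == (-x))) is true, then x=-8, then ((x * y) >= (y * t)) is false, then t=-64, then s=0, then s=16, then (i=-1), then s=16, then returns 16; agreement on 16.
Sweeping the whole domain (27 inputs) finds no disagreement.
verdict: equivalent


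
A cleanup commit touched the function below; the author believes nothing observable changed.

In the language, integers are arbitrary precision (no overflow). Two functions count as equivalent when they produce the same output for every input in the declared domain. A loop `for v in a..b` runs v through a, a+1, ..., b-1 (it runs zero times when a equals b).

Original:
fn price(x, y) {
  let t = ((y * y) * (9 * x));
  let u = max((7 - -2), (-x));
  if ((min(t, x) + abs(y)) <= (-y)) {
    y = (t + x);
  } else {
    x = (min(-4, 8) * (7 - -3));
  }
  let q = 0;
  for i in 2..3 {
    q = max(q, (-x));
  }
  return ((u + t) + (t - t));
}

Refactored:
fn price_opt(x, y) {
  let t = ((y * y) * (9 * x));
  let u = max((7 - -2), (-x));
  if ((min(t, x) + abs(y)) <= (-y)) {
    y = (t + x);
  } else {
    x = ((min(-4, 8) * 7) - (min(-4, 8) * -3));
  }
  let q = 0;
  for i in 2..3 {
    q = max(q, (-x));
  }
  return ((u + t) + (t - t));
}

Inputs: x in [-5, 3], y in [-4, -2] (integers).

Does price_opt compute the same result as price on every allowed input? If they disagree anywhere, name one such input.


This is a faithful refactor — constant usage differs; and arithmetic usage differs; and min/max/abs usage differs, but the computed results match everywhere.
Tracing x=-4, y=-2: price: t=-144, then u=9, then ((min(t, x) + abs(y)) <= (-y)) is true, then y=-148, then q=0, then (i=2), then q=4, then returns -135 | price_opt: t=-144, then u=9, then ((min(t, x) + abs(y)) <= (-y)) is true, then y=-148, then q=0, then (i=2), then q=4, then returns -135 — matching result -135.
Across all 27 domain points the two functions coincide.
verdict: equivalent


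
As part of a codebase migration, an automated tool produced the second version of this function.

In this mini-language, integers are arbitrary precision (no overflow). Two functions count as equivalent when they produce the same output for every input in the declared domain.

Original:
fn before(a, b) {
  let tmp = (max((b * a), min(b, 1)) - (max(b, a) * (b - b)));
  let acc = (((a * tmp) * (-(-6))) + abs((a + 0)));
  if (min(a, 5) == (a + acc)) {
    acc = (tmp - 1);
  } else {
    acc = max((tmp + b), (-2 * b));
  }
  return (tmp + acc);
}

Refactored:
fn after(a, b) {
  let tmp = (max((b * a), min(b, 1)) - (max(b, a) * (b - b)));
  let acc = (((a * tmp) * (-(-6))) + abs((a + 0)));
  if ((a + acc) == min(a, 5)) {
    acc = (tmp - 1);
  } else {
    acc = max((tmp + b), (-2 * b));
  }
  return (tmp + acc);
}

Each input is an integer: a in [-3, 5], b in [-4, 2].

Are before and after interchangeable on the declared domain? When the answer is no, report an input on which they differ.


Side by side, the visible changes include: same computation, different form.
Spot check at a=0, b=-3 — before: tmp becomes 0; next acc becomes 0; next (min(a, 5) == (a + acc)) evaluates to true; next acc becomes -1; next final value -1. after: tmp becomes 0; next acc becomes 0; next ((a + acc) == min(a, 5)) evaluates to true; next acc becomes -1; next final value -1. Both give -1.
Sweeping the whole domain (63 inputs) finds no disagreement.
verdict: equivalent


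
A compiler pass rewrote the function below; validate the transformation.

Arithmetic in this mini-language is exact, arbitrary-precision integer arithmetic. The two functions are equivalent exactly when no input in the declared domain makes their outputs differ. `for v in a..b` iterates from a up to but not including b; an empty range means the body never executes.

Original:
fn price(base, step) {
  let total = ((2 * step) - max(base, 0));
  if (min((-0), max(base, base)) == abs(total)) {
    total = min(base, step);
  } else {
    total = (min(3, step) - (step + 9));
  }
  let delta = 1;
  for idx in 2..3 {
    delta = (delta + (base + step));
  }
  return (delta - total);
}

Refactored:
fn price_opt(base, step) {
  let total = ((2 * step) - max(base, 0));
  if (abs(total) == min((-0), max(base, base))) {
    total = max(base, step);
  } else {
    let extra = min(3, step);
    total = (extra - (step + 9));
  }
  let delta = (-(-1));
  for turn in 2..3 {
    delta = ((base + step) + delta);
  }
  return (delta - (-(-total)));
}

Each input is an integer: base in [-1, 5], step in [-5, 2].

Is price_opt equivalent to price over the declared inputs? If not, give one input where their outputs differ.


Try base=2, step=1.
price: total := 0 | (min((-0), max(base, base)) == abs(total)): true | total := 1 | delta := 1 | iter idx=2: | delta := 4 | result 3
price_opt: total := 0 | (abs(total) == min((-0), max(base, base))): true | total := 2 | delta := 1 | iter turn=2: | delta := 4 | result 2
3 against 2: the behavior changed.
verdict: not equivalent; witness: base=2, step=1


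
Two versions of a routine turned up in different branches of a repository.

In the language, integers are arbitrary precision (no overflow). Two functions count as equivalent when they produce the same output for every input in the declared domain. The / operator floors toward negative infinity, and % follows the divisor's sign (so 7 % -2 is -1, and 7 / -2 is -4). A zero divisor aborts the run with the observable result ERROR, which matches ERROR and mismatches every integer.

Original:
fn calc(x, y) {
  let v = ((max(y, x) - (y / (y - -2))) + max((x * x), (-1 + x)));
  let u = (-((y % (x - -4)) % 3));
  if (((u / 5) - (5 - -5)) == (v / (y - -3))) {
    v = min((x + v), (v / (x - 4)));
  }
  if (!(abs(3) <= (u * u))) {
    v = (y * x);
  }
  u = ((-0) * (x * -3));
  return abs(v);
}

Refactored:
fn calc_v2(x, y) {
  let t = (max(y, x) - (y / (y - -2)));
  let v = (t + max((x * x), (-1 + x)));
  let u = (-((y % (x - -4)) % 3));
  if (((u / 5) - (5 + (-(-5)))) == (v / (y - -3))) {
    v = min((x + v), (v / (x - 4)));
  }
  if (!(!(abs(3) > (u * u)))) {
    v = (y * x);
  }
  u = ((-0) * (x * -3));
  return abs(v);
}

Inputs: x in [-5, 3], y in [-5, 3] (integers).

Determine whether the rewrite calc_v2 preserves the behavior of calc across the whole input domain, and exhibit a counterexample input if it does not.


Changes here: boolean connective usage differs, and comparison usage differs, and statement counts differ, and arithmetic usage differs, and local variable names differ; the full 81-point sweep finds no disagreement.
verdict: equivalent


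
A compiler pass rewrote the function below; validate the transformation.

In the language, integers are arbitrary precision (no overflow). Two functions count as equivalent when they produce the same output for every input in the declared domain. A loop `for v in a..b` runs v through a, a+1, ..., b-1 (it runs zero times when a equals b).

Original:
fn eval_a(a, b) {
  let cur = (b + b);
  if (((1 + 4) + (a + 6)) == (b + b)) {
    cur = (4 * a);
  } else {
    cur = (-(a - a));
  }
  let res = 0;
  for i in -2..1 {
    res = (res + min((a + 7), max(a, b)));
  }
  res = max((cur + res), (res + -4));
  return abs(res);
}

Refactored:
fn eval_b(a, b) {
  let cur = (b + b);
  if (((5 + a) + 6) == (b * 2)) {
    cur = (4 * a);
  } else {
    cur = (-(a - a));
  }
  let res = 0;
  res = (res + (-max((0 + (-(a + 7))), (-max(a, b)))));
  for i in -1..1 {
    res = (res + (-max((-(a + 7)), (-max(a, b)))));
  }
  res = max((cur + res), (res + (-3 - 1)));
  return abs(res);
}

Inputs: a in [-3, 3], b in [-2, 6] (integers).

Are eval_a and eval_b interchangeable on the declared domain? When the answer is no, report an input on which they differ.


Side by side, the visible changes include: loop structure differs, arithmetic usage differs, constant usage differs, min/max/abs usage differs, statement counts differ.
One worked example (a=3, b=-2) — eval_a: cur = -4; (((1 + 4) + (a + 6)) == (b + b)) -> false; cur = 0; res = 0; [i=-2]; res = 3; [i=-1]; res = 6; [i=0]; res = 9; res = 9; return 9; eval_b: cur = -4; (((5 + a) + 6) == (b * 2)) -> false; cur = 0; res = 0; res = 3; [i=-1]; res = 6; [i=0]; res = 9; res = 9; return 9; agreement on 9.
Across all 63 domain points the two functions coincide.
verdict: equivalent
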